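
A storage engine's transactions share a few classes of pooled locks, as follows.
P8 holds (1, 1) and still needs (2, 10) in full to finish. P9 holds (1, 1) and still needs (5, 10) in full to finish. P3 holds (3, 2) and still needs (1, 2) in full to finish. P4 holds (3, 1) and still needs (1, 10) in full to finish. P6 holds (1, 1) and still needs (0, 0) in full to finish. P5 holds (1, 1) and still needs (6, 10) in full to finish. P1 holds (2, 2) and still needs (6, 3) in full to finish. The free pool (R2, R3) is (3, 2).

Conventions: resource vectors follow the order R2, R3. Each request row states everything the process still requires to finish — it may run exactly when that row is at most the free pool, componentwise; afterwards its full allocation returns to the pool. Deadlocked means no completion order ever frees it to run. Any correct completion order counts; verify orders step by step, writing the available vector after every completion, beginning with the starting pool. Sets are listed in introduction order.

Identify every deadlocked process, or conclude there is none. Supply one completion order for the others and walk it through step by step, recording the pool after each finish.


Deadlocked set: P8, P9, P4 and P5.
Key observation: the wall is R3: completing P3, P1, P6 brings the pool only to (9, 7), and all the rest need more.
A valid finishing order for the others: P3, P1, P6. Step-by-step check:
  pool = (3, 2)
  run P3 (needs (1, 2), free (3, 2)); after release of (3, 2) the pool is (6, 4)
  run P1 (needs (6, 3), free (6, 4)); after release of (2, 2) the pool is (8, 6)
  run P6 (needs (0, 0), free (8, 6)); after release of (1, 1) the pool is (9, 7)
The blocked processes can never fit:
  P8 still needs (2, 10) but only (9, 7) is free — short on R3
  P9 still needs (5, 10) but only (9, 7) is free — short on R3
  P4 still needs (1, 10) but only (9, 7) is free — short on R3
  P5 still needs (6, 10) but only (9, 7) is free — short on R3


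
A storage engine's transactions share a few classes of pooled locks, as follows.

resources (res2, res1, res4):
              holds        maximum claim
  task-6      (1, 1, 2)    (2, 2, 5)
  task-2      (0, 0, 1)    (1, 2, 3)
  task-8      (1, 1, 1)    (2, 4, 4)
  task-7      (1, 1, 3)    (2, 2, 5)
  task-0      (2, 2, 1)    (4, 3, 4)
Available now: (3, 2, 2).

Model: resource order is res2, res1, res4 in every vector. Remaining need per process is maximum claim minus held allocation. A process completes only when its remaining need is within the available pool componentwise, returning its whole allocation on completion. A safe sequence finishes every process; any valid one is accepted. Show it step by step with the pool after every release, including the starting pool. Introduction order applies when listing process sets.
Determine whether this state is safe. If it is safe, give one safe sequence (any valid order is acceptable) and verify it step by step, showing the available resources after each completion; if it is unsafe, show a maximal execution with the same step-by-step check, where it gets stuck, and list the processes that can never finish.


SAFE. One safe sequence: task-7, task-8, task-6, task-2, task-0.
Key observation: task-7 marks the first exact bind of the order: its need (1, 1, 2) fits the free (3, 2, 2) with zero slack on a requested resource.
Walking it through:
  pool = (3, 2, 2)
  task-7: need (1, 1, 2) fits (3, 2, 2); releases (1, 1, 3), pool now (4, 3, 5)
  task-8: need (1, 3, 3) fits (4, 3, 5); releases (1, 1, 1), pool now (5, 4, 6)
  task-6: need (1, 1, 3) fits (5, 4, 6); releases (1, 1, 2), pool now (6, 5, 8)
  task-2: need (1, 2, 2) fits (6, 5, 8); releases (0, 0, 1), pool now (6, 5, 9)
  task-0: need (2, 1, 3) fits (6, 5, 9); releases (2, 2, 1), pool now (8, 7, 10)


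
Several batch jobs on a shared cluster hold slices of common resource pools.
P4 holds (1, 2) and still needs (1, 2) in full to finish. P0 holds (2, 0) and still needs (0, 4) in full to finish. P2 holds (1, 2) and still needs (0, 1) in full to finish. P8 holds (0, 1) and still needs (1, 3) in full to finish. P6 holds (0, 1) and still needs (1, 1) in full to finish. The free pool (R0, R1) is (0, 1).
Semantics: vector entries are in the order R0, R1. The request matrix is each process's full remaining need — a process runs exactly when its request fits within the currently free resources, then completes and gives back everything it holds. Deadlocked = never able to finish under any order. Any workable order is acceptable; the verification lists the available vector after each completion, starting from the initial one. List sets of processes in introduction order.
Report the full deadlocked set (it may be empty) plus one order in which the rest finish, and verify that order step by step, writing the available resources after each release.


Nothing here is deadlocked.
Key observation: the pool covers P2 at once, and every later process fits after earlier releases.
A valid finishing order for the others: P2, P6, P8, P4, P0. Check, step by step:
  pool = (0, 1)
  P2: need (0, 1) fits (0, 1); releases (1, 2), pool now (1, 3)
  P6: need (1, 1) fits (1, 3); releases (0, 1), pool now (1, 4)
  P8: need (1, 3) fits (1, 4); releases (0, 1), pool now (1, 5)
  P4: need (1, 2) fits (1, 5); releases (1, 2), pool now (2, 7)
  P0: need (0, 4) fits (2, 7); releases (2, 0), pool now (4, 7)


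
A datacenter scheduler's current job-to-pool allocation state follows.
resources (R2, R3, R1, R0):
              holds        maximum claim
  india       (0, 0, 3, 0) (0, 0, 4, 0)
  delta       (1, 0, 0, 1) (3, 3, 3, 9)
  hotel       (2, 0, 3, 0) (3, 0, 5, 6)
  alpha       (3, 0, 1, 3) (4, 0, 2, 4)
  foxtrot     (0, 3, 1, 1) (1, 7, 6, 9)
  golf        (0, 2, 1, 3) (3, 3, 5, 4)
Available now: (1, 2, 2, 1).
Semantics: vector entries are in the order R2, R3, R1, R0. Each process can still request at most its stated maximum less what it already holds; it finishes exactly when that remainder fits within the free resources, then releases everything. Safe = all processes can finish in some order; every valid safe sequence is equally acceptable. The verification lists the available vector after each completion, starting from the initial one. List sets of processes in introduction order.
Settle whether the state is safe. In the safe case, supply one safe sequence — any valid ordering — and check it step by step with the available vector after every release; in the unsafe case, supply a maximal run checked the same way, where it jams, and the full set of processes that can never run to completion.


The state is UNSAFE.
Key observation: india, alpha, golf, hotel can finish, but then (6, 4, 10, 7) is all there is, and the blocked group's R0 demands exceed it.
Going as far as possible: india, alpha, golf, hotel; after that, nothing fits. Step-by-step check:
  pool = (1, 2, 2, 1)
  run india (needs (0, 0, 1, 0), free (1, 2, 2, 1)); after release of (0, 0, 3, 0) the pool is (1, 2, 5, 1)
  run alpha (needs (1, 0, 1, 1), free (1, 2, 5, 1)); after release of (3, 0, 1, 3) the pool is (4, 2, 6, 4)
  run golf (needs (3, 1, 4, 1), free (4, 2, 6, 4)); after release of (0, 2, 1, 3) the pool is (4, 4, 7, 7)
  run hotel (needs (1, 0, 2, 6), free (4, 4, 7, 7)); after release of (2, 0, 3, 0) the pool is (6, 4, 10, 7)
  delta cannot run: need (2, 3, 3, 8) vs free (6, 4, 10, 7) (insufficient R0)
  foxtrot cannot run: need (1, 4, 5, 8) vs free (6, 4, 10, 7) (insufficient R0)
Permanently blocked: delta and foxtrot.


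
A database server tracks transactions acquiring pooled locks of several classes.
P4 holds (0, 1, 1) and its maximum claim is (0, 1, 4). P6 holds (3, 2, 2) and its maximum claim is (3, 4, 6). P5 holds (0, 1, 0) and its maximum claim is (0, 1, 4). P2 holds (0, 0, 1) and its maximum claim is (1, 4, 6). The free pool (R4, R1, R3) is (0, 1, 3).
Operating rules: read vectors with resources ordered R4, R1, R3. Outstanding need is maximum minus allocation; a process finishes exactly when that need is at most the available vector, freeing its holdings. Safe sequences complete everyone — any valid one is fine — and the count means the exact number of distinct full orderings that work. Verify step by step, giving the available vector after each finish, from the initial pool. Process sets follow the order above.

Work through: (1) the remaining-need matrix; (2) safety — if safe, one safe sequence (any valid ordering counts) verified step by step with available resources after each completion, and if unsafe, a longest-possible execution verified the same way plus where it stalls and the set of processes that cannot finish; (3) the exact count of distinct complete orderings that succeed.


(1) Need matrix, components ordered R4, R1, R3:
  P4: (0, 0, 3)
  P6: (0, 2, 4)
  P5: (0, 0, 4)
  P2: (1, 4, 5)
(2) SAFE. One safe sequence: P4, P6, P5, P2.
Key observation: the order's first zero-slack moment is P4 ((0, 0, 3) needed, (0, 1, 3) free — a requested resource with nothing to spare).
Verifying each step:
  pool = (0, 1, 3)
  P4: need (0, 0, 3) fits (0, 1, 3); releases (0, 1, 1), pool now (0, 2, 4)
  P6: need (0, 2, 4) fits (0, 2, 4); releases (3, 2, 2), pool now (3, 4, 6)
  P5: need (0, 0, 4) fits (3, 4, 6); releases (0, 1, 0), pool now (3, 5, 6)
  P2: need (1, 4, 5) fits (3, 5, 6); releases (0, 0, 1), pool now (3, 5, 7)
(3) The exact count: 3 of the possible complete orderings are safe sequences.


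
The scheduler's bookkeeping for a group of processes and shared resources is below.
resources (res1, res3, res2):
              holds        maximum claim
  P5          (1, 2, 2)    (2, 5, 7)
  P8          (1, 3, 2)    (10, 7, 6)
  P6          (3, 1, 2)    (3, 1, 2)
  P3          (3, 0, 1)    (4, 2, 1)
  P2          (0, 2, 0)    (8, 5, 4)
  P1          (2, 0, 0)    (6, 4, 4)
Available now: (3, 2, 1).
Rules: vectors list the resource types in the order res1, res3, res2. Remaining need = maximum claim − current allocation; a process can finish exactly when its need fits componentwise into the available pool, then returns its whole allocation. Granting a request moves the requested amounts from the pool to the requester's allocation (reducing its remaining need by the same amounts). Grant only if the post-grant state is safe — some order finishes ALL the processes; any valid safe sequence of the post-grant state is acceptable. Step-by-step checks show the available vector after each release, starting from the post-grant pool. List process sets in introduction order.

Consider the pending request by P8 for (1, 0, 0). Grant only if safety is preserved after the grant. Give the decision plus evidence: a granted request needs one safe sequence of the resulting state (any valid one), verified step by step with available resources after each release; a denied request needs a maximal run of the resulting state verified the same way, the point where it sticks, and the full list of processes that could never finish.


GRANT. The post-grant state is safe; one safe sequence: P6, P3, P2, P1, P8, P5.
Key observation: even at the reduced pool (2, 2, 1), P6 fits immediately, so safety survives the grant.
Step-by-step check of the post-grant state:
  pool = (2, 2, 1)
  P6: need (0, 0, 0) fits (2, 2, 1); releases (3, 1, 2), pool now (5, 3, 3)
  P3: need (1, 2, 0) fits (5, 3, 3); releases (3, 0, 1), pool now (8, 3, 4)
  P2: need (8, 3, 4) fits (8, 3, 4); releases (0, 2, 0), pool now (8, 5, 4)
  P1: need (4, 4, 4) fits (8, 5, 4); releases (2, 0, 0), pool now (10, 5, 4)
  P8: need (8, 4, 4) fits (10, 5, 4); releases (2, 3, 2), pool now (12, 8, 6)
  P5: need (1, 3, 5) fits (12, 8, 6); releases (1, 2, 2), pool now (13, 10, 8)


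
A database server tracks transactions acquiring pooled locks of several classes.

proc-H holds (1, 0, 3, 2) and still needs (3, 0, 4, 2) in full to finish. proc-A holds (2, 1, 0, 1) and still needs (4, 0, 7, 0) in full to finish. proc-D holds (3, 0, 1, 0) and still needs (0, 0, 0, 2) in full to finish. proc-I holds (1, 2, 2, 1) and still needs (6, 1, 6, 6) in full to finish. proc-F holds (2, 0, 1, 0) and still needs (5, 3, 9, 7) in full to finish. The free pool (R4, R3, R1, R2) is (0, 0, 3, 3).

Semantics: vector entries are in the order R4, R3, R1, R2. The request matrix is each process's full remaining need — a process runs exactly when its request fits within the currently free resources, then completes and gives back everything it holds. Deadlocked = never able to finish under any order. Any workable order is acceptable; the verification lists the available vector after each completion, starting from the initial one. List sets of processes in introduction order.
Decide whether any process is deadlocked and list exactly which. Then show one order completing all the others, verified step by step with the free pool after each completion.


No process is deadlocked.
Key observation: the pool covers proc-D at once, and every later process fits after earlier releases.
A valid finishing order for the others: proc-D, proc-H, proc-A, proc-I, proc-F. Check, step by step:
  pool = (0, 0, 3, 3)
  proc-D: need (0, 0, 0, 2) fits (0, 0, 3, 3); releases (3, 0, 1, 0), pool now (3, 0, 4, 3)
  proc-H: need (3, 0, 4, 2) fits (3, 0, 4, 3); releases (1, 0, 3, 2), pool now (4, 0, 7, 5)
  proc-A: need (4, 0, 7, 0) fits (4, 0, 7, 5); releases (2, 1, 0, 1), pool now (6, 1, 7, 6)
  proc-I: need (6, 1, 6, 6) fits (6, 1, 7, 6); releases (1, 2, 2, 1), pool now (7, 3, 9, 7)
  proc-F: need (5, 3, 9, 7) fits (7, 3, 9, 7); releases (2, 0, 1, 0), pool now (9, 3, 10, 7)


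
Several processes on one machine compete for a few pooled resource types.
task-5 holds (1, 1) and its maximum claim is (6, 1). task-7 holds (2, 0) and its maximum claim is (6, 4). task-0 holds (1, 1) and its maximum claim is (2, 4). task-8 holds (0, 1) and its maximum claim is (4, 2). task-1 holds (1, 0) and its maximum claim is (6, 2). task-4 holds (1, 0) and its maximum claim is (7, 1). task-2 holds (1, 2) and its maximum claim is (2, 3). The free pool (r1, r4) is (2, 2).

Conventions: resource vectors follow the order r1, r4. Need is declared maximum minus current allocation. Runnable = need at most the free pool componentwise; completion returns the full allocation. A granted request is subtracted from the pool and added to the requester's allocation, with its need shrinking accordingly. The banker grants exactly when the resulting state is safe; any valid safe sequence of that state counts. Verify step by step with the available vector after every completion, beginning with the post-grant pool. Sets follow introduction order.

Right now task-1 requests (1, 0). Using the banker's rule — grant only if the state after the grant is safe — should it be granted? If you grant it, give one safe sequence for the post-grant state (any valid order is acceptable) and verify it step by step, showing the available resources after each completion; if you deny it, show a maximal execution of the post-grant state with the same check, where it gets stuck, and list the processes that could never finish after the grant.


DENY — the pretend-granted state is unsafe.
Key observation: after task-2, task-0 complete, (3, 5) is the best the pool ever gets, yet each leftover process wants more r1.
Pretend the grant happened; the run task-2, task-0 goes as far as possible. Check, step by step:
  pool = (1, 2)
  run task-2 (needs (1, 1), free (1, 2)); after release of (1, 2) the pool is (2, 4)
  run task-0 (needs (1, 3), free (2, 4)); after release of (1, 1) the pool is (3, 5)
  blocked: task-5 wants (5, 0), pool (3, 5) — not enough r1
  blocked: task-7 wants (4, 4), pool (3, 5) — not enough r1
  blocked: task-8 wants (4, 1), pool (3, 5) — not enough r1
  blocked: task-1 wants (4, 2), pool (3, 5) — not enough r1
  blocked: task-4 wants (6, 1), pool (3, 5) — not enough r1
Post-grant, the permanently blocked set is task-5, task-7, task-8, task-1 and task-4.


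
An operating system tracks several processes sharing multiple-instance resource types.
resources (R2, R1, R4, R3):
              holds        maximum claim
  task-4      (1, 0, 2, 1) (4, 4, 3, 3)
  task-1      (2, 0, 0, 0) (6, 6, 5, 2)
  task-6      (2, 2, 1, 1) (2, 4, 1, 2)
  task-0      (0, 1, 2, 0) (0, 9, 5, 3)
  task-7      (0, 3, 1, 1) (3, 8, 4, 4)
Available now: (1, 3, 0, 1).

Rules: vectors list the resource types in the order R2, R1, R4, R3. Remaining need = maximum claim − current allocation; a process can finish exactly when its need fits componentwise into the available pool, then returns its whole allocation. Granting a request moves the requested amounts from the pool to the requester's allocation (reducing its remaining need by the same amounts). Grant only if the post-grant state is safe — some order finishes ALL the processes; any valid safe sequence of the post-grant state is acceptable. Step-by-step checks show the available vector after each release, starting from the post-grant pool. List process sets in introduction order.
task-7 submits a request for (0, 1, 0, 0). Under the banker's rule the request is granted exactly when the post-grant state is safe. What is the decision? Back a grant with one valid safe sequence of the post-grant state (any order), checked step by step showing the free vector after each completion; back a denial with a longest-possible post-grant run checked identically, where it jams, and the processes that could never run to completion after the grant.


GRANT — the state after the grant stays safe, e.g. via task-6, task-4, task-7, task-0, task-1.
Key observation: post-grant, (1, 2, 0, 1) remains, and an order beginning with task-6 completes everyone.
Verifying the post-grant state step by step:
  pool = (1, 2, 0, 1)
  task-6: need (0, 2, 0, 1) fits (1, 2, 0, 1); releases (2, 2, 1, 1), pool now (3, 4, 1, 2)
  task-4: need (3, 4, 1, 2) fits (3, 4, 1, 2); releases (1, 0, 2, 1), pool now (4, 4, 3, 3)
  task-7: need (3, 4, 3, 3) fits (4, 4, 3, 3); releases (0, 4, 1, 1), pool now (4, 8, 4, 4)
  task-0: need (0, 8, 3, 3) fits (4, 8, 4, 4); releases (0, 1, 2, 0), pool now (4, 9, 6, 4)
  task-1: need (4, 6, 5, 2) fits (4, 9, 6, 4); releases (2, 0, 0, 0), pool now (6, 9, 6, 4)


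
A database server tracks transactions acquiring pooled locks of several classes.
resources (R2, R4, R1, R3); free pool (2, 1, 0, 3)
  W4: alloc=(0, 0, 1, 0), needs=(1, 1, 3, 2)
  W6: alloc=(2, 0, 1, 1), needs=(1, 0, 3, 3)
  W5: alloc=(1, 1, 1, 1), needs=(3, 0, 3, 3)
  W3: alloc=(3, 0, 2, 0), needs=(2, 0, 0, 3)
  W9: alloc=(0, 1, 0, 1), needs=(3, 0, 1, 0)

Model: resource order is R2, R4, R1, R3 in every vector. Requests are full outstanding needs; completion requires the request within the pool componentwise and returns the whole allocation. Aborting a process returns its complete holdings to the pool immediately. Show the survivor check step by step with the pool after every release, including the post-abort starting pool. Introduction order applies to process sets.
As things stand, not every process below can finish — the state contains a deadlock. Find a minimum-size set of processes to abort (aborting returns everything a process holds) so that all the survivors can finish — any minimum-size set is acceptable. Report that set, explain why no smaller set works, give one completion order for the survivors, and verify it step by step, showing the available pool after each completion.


Minimum abort set: W5.
Key observation: before aborting W5, W4 was permanently blocked — no order could ever run it; afterwards it completes at step 2.
No smaller set exists: with zero aborts the deadlock remains.
Survivors finish in the order: W3, W4, W6, W9. Step-by-step check (pool after the aborts first):
  pool = (3, 2, 1, 4)
  W3 needs (2, 0, 0, 3) <= (3, 2, 1, 4) -> finishes; pool += (3, 0, 2, 0) = (6, 2, 3, 4)
  W4 needs (1, 1, 3, 2) <= (6, 2, 3, 4) -> finishes; pool += (0, 0, 1, 0) = (6, 2, 4, 4)
  W6 needs (1, 0, 3, 3) <= (6, 2, 4, 4) -> finishes; pool += (2, 0, 1, 1) = (8, 2, 5, 5)
  W9 needs (3, 0, 1, 0) <= (8, 2, 5, 5) -> finishes; pool += (0, 1, 0, 1) = (8, 3, 5, 6)


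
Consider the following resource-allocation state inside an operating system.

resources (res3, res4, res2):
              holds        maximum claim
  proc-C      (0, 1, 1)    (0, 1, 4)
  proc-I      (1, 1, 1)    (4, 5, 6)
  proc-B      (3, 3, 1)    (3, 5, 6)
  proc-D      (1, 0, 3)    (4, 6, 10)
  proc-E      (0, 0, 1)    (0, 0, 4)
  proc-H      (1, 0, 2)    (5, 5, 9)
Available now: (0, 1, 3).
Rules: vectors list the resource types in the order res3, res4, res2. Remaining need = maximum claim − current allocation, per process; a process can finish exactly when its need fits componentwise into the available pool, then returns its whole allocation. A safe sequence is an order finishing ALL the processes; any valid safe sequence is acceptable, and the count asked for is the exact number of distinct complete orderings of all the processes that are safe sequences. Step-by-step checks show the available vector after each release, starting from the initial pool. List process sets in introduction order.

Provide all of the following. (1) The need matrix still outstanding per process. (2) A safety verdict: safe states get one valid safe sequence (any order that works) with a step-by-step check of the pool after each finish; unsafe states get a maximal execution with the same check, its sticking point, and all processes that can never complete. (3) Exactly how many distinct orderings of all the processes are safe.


(1) Need matrix, components ordered res3, res4, res2:
  proc-C: (0, 0, 3)
  proc-I: (3, 4, 5)
  proc-B: (0, 2, 5)
  proc-D: (3, 6, 7)
  proc-E: (0, 0, 3)
  proc-H: (4, 5, 7)
(2) SAFE, for example via the order proc-E, proc-C, proc-B, proc-I, proc-H, proc-D.
Key observation: the first exact fit in this order is proc-E — it needs (0, 0, 3) with (0, 1, 3) free, meeting a requested resource to the last unit.
Step-by-step check:
  pool = (0, 1, 3)
  proc-E: need (0, 0, 3) fits (0, 1, 3); releases (0, 0, 1), pool now (0, 1, 4)
  proc-C: need (0, 0, 3) fits (0, 1, 4); releases (0, 1, 1), pool now (0, 2, 5)
  proc-B: need (0, 2, 5) fits (0, 2, 5); releases (3, 3, 1), pool now (3, 5, 6)
  proc-I: need (3, 4, 5) fits (3, 5, 6); releases (1, 1, 1), pool now (4, 6, 7)
  proc-H: need (4, 5, 7) fits (4, 6, 7); releases (1, 0, 2), pool now (5, 6, 9)
  proc-D: need (3, 6, 7) fits (5, 6, 9); releases (1, 0, 3), pool now (6, 6, 12)
(3) Precisely 4 of the possible complete orderings are safe sequences.


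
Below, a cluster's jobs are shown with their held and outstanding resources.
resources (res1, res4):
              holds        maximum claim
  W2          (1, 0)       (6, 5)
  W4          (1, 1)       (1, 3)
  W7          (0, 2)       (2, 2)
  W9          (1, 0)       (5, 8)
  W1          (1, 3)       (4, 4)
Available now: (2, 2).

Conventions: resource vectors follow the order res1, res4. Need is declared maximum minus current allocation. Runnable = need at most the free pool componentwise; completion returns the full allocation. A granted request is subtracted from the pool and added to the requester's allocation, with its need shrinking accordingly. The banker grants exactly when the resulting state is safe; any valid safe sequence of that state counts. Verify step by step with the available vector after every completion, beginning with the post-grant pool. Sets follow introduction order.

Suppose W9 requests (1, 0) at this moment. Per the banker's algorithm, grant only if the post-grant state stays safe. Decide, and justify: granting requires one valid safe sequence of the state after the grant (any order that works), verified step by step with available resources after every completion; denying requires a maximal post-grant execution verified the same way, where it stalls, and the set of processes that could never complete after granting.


DENY — the pretend-granted state is unsafe.
Key observation: after W4, W7 complete, (2, 5) is the best the pool ever gets, yet each leftover process wants more res1.
Pretend the grant happened; the run W4, W7 goes as far as possible. Verifying each step:
  pool = (1, 2)
  W4 needs (0, 2) <= (1, 2) -> finishes; pool += (1, 1) = (2, 3)
  W7 needs (2, 0) <= (2, 3) -> finishes; pool += (0, 2) = (2, 5)
  W2 cannot run: need (5, 5) vs free (2, 5) (insufficient res1)
  W9 cannot run: need (3, 8) vs free (2, 5) (insufficient res1 and res4)
  W1 cannot run: need (3, 1) vs free (2, 5) (insufficient res1)
Had the request been granted, W2, W9 and W1 could never finish.


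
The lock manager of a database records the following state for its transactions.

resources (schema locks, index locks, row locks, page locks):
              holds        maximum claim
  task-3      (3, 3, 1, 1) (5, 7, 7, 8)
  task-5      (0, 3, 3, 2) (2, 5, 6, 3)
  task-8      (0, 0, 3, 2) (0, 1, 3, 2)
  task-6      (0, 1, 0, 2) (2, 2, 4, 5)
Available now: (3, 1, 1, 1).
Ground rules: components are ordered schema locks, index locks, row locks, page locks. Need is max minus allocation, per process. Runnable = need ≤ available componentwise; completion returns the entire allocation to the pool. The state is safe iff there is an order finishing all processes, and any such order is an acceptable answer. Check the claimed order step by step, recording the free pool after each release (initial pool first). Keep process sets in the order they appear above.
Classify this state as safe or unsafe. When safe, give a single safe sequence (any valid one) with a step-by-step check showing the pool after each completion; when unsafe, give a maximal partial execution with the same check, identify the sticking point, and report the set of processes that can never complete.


The state is SAFE; one workable sequence: task-8, task-6, task-5, task-3.
Key observation: reading the order forward, task-8 is the first process whose need (0, 1, 0, 0) meets the free pool (3, 1, 1, 1) exactly on a resource it requests.
Verifying each step:
  pool = (3, 1, 1, 1)
  task-8 needs (0, 1, 0, 0) <= (3, 1, 1, 1) -> finishes; pool += (0, 0, 3, 2) = (3, 1, 4, 3)
  task-6 needs (2, 1, 4, 3) <= (3, 1, 4, 3) -> finishes; pool += (0, 1, 0, 2) = (3, 2, 4, 5)
  task-5 needs (2, 2, 3, 1) <= (3, 2, 4, 5) -> finishes; pool += (0, 3, 3, 2) = (3, 5, 7, 7)
  task-3 needs (2, 4, 6, 7) <= (3, 5, 7, 7) -> finishes; pool += (3, 3, 1, 1) = (6, 8, 8, 8)


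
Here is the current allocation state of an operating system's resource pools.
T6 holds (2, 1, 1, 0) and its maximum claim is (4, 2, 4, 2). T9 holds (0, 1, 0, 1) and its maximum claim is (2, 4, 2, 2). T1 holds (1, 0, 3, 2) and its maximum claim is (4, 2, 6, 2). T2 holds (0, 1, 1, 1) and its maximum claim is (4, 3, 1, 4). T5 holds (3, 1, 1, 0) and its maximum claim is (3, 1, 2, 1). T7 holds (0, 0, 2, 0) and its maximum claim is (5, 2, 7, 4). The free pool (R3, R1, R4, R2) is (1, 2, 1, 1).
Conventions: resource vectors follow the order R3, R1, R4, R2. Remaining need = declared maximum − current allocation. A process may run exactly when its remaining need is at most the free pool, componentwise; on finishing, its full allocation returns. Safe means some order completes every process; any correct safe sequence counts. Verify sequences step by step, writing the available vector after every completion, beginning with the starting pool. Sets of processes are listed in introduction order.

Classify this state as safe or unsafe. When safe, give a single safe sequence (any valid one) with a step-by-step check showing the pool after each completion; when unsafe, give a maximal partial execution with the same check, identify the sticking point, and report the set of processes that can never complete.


UNSAFE — no complete ordering exists.
Key observation: after T5, T9 the pool peaks at (4, 4, 2, 2), and each blocked process is short somewhere: T6 on R4; T1 on R4; T2 on R2; T7 on R3, R4, R2.
Going as far as possible: T5, T9; after that, nothing fits. Step-by-step check:
  pool = (1, 2, 1, 1)
  T5: need (0, 0, 1, 1) fits (1, 2, 1, 1); releases (3, 1, 1, 0), pool now (4, 3, 2, 1)
  T9: need (2, 3, 2, 1) fits (4, 3, 2, 1); releases (0, 1, 0, 1), pool now (4, 4, 2, 2)
  T6 cannot run: need (2, 1, 3, 2) vs free (4, 4, 2, 2) (insufficient R4)
  T1 cannot run: need (3, 2, 3, 0) vs free (4, 4, 2, 2) (insufficient R4)
  T2 cannot run: need (4, 2, 0, 3) vs free (4, 4, 2, 2) (insufficient R2)
  T7 cannot run: need (5, 2, 5, 4) vs free (4, 4, 2, 2) (insufficient R3, R4 and R2)
Processes that can never finish: T6, T1, T2 and T7.


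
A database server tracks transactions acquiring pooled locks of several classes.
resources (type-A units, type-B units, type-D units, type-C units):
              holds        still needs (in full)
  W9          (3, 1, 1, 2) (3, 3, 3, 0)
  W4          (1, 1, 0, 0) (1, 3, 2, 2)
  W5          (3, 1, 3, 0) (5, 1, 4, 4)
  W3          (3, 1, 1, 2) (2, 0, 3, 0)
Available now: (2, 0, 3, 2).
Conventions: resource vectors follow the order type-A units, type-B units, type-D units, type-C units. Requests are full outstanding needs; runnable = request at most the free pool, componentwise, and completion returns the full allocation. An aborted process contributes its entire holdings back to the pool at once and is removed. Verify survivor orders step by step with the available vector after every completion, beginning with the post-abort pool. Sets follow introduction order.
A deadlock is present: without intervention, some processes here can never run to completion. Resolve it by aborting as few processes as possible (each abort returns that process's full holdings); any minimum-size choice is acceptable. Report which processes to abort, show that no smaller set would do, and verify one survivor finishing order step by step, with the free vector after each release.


Minimum abort set: W9.
Key observation: the returned (3, 1, 1, 2) from W9 is what brings W4 — unrunnable before, under any order — into play at step 3.
Minimality: the empty abort set fails — the state is deadlocked as it stands.
Survivors finish in the order: W5, W3, W4. Check, step by step (pool after the aborts first):
  pool = (5, 1, 4, 4)
  run W5 (needs (5, 1, 4, 4), free (5, 1, 4, 4)); after release of (3, 1, 3, 0) the pool is (8, 2, 7, 4)
  run W3 (needs (2, 0, 3, 0), free (8, 2, 7, 4)); after release of (3, 1, 1, 2) the pool is (11, 3, 8, 6)
  run W4 (needs (1, 3, 2, 2), free (11, 3, 8, 6)); after release of (1, 1, 0, 0) the pool is (12, 4, 8, 6)


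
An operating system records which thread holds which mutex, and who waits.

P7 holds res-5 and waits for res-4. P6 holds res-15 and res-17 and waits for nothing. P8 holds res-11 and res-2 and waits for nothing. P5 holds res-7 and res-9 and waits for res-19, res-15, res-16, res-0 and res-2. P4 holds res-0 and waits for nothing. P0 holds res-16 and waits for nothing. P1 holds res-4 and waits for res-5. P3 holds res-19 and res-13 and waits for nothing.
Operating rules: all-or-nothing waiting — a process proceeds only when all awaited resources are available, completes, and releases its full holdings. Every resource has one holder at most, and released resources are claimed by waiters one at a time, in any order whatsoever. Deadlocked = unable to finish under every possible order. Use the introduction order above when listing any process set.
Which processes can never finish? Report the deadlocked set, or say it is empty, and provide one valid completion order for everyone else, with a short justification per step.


The deadlocked set is P7 and P1.
Key observation: P7 -> P1 -> P7 is a circular wait — nothing in it can go first; no other process is dragged down with it.
The rest can finish in the order P4, P6, P0, P8, P3, P5.
Step-by-step check:
  P4: no waits; runs immediately, freeing res-0
  P6: no waits; runs immediately, freeing res-15 and res-17
  P0: no waits; runs immediately, freeing res-16
  P8: no waits; runs immediately, freeing res-11 and res-2
  P3: no waits; runs immediately, freeing res-19 and res-13
  P5 waits on res-19, res-15, res-16, res-0 and res-2 — all released -> runs and releases res-7 and res-9


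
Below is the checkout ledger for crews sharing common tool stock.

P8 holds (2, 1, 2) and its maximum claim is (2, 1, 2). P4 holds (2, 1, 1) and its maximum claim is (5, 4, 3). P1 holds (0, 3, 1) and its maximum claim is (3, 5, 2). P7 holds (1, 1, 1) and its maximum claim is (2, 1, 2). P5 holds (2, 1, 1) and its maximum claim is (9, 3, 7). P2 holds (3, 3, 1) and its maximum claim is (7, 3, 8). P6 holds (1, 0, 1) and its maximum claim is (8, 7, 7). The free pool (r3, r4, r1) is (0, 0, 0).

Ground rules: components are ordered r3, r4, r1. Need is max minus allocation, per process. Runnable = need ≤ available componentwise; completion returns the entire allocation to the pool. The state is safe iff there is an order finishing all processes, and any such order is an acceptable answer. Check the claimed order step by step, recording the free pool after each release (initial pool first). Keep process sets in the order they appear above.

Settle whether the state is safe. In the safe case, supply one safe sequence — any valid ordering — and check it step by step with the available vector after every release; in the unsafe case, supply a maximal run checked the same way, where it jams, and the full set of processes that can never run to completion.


UNSAFE — no complete ordering exists.
Key observation: once P8, P7, P1, P4 finish, the pool peaks at (5, 6, 5) — and every remaining process still needs more r1 than that.
A maximal execution: P8, P7, P1, P4 — then nothing else fits. Walking it through:
  pool = (0, 0, 0)
  P8 needs (0, 0, 0) <= (0, 0, 0) -> finishes; pool += (2, 1, 2) = (2, 1, 2)
  P7 needs (1, 0, 1) <= (2, 1, 2) -> finishes; pool += (1, 1, 1) = (3, 2, 3)
  P1 needs (3, 2, 1) <= (3, 2, 3) -> finishes; pool += (0, 3, 1) = (3, 5, 4)
  P4 needs (3, 3, 2) <= (3, 5, 4) -> finishes; pool += (2, 1, 1) = (5, 6, 5)
  blocked: P5 wants (7, 2, 6), pool (5, 6, 5) — not enough r3 and r1
  blocked: P2 wants (4, 0, 7), pool (5, 6, 5) — not enough r1
  blocked: P6 wants (7, 7, 6), pool (5, 6, 5) — not enough r3, r4 and r1
Processes that can never finish: P5, P2 and P6.


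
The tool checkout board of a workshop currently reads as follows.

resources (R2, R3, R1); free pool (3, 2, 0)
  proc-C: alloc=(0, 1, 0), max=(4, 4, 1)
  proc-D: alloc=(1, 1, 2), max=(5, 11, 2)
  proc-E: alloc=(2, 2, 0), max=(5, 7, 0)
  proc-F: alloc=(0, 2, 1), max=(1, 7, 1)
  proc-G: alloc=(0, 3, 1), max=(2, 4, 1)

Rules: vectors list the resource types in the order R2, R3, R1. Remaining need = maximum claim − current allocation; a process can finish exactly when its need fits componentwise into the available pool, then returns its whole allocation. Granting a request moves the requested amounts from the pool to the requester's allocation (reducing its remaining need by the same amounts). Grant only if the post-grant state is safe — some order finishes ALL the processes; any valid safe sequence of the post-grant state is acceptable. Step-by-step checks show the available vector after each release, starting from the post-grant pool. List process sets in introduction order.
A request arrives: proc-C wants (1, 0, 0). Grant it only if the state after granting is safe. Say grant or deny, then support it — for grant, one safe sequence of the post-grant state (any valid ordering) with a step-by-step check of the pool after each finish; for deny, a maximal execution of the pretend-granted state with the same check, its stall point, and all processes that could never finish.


DENY — the pretend-granted state is unsafe.
Key observation: after proc-G, proc-F complete, (2, 7, 2) is the best the pool ever gets, yet each leftover process wants more R2.
On the post-grant state, proc-G, proc-F is a maximal run — nothing extends it. Check, step by step:
  pool = (2, 2, 0)
  run proc-G (needs (2, 1, 0), free (2, 2, 0)); after release of (0, 3, 1) the pool is (2, 5, 1)
  run proc-F (needs (1, 5, 0), free (2, 5, 1)); after release of (0, 2, 1) the pool is (2, 7, 2)
  blocked: proc-C wants (3, 3, 1), pool (2, 7, 2) — not enough R2
  blocked: proc-D wants (4, 10, 0), pool (2, 7, 2) — not enough R2 and R3
  blocked: proc-E wants (3, 5, 0), pool (2, 7, 2) — not enough R2
Processes that could never finish after the grant: proc-C, proc-D and proc-E.


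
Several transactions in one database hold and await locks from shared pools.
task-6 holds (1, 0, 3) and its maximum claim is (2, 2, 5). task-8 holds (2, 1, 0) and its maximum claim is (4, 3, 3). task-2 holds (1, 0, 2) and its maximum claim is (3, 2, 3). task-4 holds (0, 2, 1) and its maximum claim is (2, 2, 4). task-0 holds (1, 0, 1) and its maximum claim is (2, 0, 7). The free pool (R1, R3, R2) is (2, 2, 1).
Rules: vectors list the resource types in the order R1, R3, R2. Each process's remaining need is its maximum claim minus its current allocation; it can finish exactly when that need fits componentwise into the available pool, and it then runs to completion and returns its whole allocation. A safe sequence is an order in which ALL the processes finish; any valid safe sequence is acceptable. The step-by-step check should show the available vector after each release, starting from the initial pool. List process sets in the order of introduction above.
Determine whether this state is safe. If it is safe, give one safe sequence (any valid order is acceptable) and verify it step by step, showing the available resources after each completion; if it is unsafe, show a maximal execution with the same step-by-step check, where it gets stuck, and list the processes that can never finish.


The state is SAFE; one workable sequence: task-2, task-4, task-6, task-0, task-8.
Key observation: task-2 marks the first exact bind of the order: its need (2, 2, 1) fits the free (2, 2, 1) with zero slack on a requested resource.
Check, step by step:
  pool = (2, 2, 1)
  task-2 needs (2, 2, 1) <= (2, 2, 1) -> finishes; pool += (1, 0, 2) = (3, 2, 3)
  task-4 needs (2, 0, 3) <= (3, 2, 3) -> finishes; pool += (0, 2, 1) = (3, 4, 4)
  task-6 needs (1, 2, 2) <= (3, 4, 4) -> finishes; pool += (1, 0, 3) = (4, 4, 7)
  task-0 needs (1, 0, 6) <= (4, 4, 7) -> finishes; pool += (1, 0, 1) = (5, 4, 8)
  task-8 needs (2, 2, 3) <= (5, 4, 8) -> finishes; pool += (2, 1, 0) = (7, 5, 8)


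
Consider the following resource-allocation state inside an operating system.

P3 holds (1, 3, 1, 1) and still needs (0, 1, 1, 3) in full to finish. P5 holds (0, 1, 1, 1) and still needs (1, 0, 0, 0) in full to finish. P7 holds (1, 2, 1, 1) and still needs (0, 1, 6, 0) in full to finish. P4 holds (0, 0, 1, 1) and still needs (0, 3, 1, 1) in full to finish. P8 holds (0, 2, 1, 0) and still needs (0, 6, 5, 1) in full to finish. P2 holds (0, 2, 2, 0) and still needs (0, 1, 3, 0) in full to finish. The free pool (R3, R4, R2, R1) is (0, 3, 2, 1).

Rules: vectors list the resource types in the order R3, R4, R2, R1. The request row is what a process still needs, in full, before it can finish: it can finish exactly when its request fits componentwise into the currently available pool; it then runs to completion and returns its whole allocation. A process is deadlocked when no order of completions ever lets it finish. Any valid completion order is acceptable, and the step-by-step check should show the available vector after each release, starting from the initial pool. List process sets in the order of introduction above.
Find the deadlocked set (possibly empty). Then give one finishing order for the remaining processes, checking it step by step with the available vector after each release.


The deadlocked set is P3, P5, P7 and P8.
Key observation: after P4, P2 the pool peaks at (0, 5, 5, 2), and each blocked process is short somewhere: P3 on R1; P5 on R3; P7 on R2; P8 on R4.
The rest can finish in the order P4, P2. Step-by-step check:
  pool = (0, 3, 2, 1)
  run P4 (needs (0, 3, 1, 1), free (0, 3, 2, 1)); after release of (0, 0, 1, 1) the pool is (0, 3, 3, 2)
  run P2 (needs (0, 1, 3, 0), free (0, 3, 3, 2)); after release of (0, 2, 2, 0) the pool is (0, 5, 5, 2)
None of the blocked processes ever fits:
  P3 cannot run: need (0, 1, 1, 3) vs free (0, 5, 5, 2) (insufficient R1)
  P5 cannot run: need (1, 0, 0, 0) vs free (0, 5, 5, 2) (insufficient R3)
  P7 cannot run: need (0, 1, 6, 0) vs free (0, 5, 5, 2) (insufficient R2)
  P8 cannot run: need (0, 6, 5, 1) vs free (0, 5, 5, 2) (insufficient R4)


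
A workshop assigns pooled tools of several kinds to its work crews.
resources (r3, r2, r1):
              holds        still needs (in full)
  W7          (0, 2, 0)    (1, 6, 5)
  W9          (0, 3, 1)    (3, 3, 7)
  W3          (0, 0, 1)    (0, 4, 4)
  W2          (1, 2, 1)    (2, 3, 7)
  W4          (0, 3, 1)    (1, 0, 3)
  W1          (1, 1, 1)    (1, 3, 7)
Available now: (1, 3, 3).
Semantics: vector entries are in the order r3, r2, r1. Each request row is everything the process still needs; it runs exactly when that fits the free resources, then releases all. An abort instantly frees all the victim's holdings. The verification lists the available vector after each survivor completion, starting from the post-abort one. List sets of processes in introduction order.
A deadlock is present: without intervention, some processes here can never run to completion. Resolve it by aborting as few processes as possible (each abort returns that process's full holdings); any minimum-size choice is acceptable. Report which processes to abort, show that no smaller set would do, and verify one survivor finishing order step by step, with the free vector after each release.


Abort W9 and W2.
Key observation: aborting W9 and W2 returns (1, 5, 2), and W1 — hopeless before — runs at step 4 with the returned capacity in the pool.
Why nothing smaller works — every single abort fails: W7 alone leaves W9 blocked (short on r3 and r1); W9 alone leaves W2 blocked (short on r3 and r1); W3 alone leaves W9 blocked (short on r3 and r1); W2 alone leaves W9 blocked (short on r3 and r1); W4 alone leaves W9 blocked (short on r3 and r1); W1 alone leaves W9 blocked (short on r3 and r1).
One survivor order: W7, W3, W4, W1. Verifying each step (post-abort pool first):
  pool = (2, 8, 5)
  W7 needs (1, 6, 5) <= (2, 8, 5) -> finishes; pool += (0, 2, 0) = (2, 10, 5)
  W3 needs (0, 4, 4) <= (2, 10, 5) -> finishes; pool += (0, 0, 1) = (2, 10, 6)
  W4 needs (1, 0, 3) <= (2, 10, 6) -> finishes; pool += (0, 3, 1) = (2, 13, 7)
  W1 needs (1, 3, 7) <= (2, 13, 7) -> finishes; pool += (1, 1, 1) = (3, 14, 8)
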